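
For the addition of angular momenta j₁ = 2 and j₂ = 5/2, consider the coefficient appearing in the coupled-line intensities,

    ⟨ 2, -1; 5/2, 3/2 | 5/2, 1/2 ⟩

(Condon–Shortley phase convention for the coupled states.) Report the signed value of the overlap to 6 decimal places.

+0.414039

triangle: 2!·2!·3!/8! = 24/40320
(j±m)!: 1!·3!·4!·1!·3!·2! = 1728
prefactor² = (2J+1)·Δ·N² = 216/35
  k=1: −1/(1!·1!·2!·3!·0!·0!) = -1/12
  k=2: +1/(2!·0!·1!·2!·1!·1!) = 1/4
Σ = 1/6  ⇒  CG² = 216/35·(1/6)² = 6/35
CG = +√(6/35) = +0.414039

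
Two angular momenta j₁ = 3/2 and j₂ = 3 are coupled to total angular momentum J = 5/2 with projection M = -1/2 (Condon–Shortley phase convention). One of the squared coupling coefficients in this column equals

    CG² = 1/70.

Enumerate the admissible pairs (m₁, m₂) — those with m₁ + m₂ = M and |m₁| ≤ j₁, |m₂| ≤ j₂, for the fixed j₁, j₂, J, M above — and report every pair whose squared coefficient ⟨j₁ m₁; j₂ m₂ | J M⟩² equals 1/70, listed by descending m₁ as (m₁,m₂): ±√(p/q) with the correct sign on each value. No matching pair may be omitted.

Admissible pairs with m₁+m₂ = M = -1/2: (-3/2,1), (-1/2,0), (1/2,-1), (3/2,-2)
  (m₁,m₂)=(3/2,-2): CG² = 3/7, CG = +√(3/7)
  (m₁,m₂)=(1/2,-1): CG² = 1/70, CG = −√(1/70)   ← matches the target
  (m₁,m₂)=(-1/2,0): CG² = 6/35, CG = −√(6/35)
  (m₁,m₂)=(-3/2,1): CG² = 27/70, CG = +√(27/70)
Pairs with CG² = 1/70: (1/2,-1): −√(1/70)

(1/2,-1): −√(1/70)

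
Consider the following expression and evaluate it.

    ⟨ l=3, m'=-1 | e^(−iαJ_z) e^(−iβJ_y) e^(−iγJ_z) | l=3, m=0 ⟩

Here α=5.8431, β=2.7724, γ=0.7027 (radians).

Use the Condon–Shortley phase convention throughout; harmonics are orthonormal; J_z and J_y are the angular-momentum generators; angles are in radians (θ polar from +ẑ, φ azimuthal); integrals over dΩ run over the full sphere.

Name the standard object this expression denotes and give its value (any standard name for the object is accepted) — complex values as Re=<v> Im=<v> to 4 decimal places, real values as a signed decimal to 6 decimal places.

This is a Wigner D-matrix element — the rotation-matrix element ⟨l m'| R(α,β,γ) |l m⟩ in the angular-momentum basis.
First d^3_{-1,0}(β=2.7724), then the phase factors e^{-i(-1)α} and e^{-i(0)γ}:
With c≡cos(β/2)=0.183550 and s≡sin(β/2)=0.983010, N=[2·24·6·6]^{1/2}=41.569219
The bounds max(0,m−m')=1 and min(l+m,l−m')=3 give 3 terms
  k=1: (−1)^0·41.5692/(12)·0.1835^5·0.9830^1 = +0.000709
  k=2: (−1)^1·41.5692/(4)·0.1835^3·0.9830^3 = -0.061045
  k=3: (−1)^2·41.5692/(12)·0.1835^1·0.9830^5 = +0.583626
d^3_{-1,0}(2.7724) = +0.000709 -0.061045 +0.583626 = +0.523291
Phases: e^{-i·(-1)·5.8431}=+0.904715-0.426017i, e^{-i·(0)·0.7027}=+1.000000+0.000000i ⇒ D=+0.473430-0.222931i

Wigner D-matrix element, Re=0.4734 Im=-0.2229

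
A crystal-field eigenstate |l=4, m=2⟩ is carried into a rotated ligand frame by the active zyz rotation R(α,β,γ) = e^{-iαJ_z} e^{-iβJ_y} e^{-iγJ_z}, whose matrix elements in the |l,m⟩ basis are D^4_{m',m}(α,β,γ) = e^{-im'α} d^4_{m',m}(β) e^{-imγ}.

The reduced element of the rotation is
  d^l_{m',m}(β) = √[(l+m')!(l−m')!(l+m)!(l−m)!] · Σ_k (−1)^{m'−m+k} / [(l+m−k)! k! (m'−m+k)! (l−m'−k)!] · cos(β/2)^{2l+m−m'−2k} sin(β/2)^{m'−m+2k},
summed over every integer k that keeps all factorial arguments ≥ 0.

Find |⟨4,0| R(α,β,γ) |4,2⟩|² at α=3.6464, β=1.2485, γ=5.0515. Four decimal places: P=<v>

P=0.0112

D^4_{0,2}(3.6464,1.2485,5.0515) = e^{-i·0·3.6464}·d^4_{0,2}(1.2485)·e^{-i·2·5.0515}. Compute d first:
With c≡cos(β/2)=0.811402 and s≡sin(β/2)=0.584489, N=[24·24·720·2]^{1/2}=910.735966
k∈{2,3,4} keeps every argument non-negative
  k=2: (−1)^0·910.7360/(96)·0.8114^6·0.5845^2 = +0.924888
  k=3: (−1)^1·910.7360/(36)·0.8114^4·0.5845^4 = -1.279790
  k=4: (−1)^2·910.7360/(96)·0.8114^2·0.5845^6 = +0.249029
d^4_{0,2}(1.2485) = +0.924888 -1.279790 +0.249029 = -0.105872
|D^4_{0,2}|² = |d^4_{0,2}(β)|² = (-0.105872)² = 0.011209 (the z-rotation phases have unit modulus)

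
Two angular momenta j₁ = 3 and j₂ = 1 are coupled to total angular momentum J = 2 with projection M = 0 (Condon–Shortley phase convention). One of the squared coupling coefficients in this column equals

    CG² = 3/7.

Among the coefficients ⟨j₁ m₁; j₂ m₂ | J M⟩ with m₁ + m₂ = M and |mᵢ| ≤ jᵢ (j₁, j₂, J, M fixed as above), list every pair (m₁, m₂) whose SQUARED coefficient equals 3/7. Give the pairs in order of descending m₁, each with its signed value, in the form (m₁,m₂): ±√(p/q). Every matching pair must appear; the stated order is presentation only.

(0,0): −√(3/7)

Admissible pairs with m₁+m₂ = M = 0: (-1,1), (0,0), (1,-1)
  (m₁,m₂)=(1,-1): CG² = 2/7, CG = +√(2/7)
  (m₁,m₂)=(0,0): CG² = 3/7, CG = −√(3/7)   ← matches the target
  (m₁,m₂)=(-1,1): CG² = 2/7, CG = +√(2/7)
Pairs with CG² = 3/7: (0,0): −√(3/7)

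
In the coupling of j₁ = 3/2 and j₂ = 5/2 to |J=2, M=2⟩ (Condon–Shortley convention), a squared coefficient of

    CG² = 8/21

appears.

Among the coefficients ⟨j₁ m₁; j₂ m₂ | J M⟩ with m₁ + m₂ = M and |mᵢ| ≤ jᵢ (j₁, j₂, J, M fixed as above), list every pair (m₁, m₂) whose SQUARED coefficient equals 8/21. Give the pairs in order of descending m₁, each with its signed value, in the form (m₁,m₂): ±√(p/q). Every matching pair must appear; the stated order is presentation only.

(1/2,3/2): −√(8/21)

Admissible pairs with m₁+m₂ = M = 2: (-1/2,5/2), (1/2,3/2), (3/2,1/2)
  (m₁,m₂)=(3/2,1/2): CG² = 1/7, CG = +√(1/7)
  (m₁,m₂)=(1/2,3/2): CG² = 8/21, CG = −√(8/21)   ← matches the target
  (m₁,m₂)=(-1/2,5/2): CG² = 10/21, CG = +√(10/21)
Pairs with CG² = 8/21: (1/2,3/2): −√(8/21)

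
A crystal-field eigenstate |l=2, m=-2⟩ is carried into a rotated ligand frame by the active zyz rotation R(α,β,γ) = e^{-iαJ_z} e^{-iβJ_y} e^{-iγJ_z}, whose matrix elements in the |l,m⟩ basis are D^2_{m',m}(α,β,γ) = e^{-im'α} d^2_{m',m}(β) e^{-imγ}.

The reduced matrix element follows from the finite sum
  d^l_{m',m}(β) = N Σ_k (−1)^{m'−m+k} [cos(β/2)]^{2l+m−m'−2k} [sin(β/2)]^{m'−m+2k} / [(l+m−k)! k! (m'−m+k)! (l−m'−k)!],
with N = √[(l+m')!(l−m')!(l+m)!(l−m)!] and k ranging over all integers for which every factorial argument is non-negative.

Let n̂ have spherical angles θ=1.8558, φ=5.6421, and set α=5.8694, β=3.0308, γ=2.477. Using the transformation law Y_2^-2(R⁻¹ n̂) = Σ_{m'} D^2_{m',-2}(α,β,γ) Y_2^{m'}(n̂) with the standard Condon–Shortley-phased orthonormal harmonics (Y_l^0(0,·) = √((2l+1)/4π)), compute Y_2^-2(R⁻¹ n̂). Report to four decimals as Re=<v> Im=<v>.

Need the full column D^2_{m',-2} for m'=−2..2 at α=5.8694, β=3.0308, γ=2.4770.
cos(β/2)=0.055368, sin(β/2)=0.998466
d^2_{-2,-2}: single k=0 term ⇒ +0.000009;  D = -0.000005-0.000008i
d^2_{-1,-2}: single k=0 term ⇒ -0.000339;  D = +0.000058+0.000334i
d^2_{0,-2}: single k=0 term ⇒ +0.007486;  D = +0.001791-0.007269i
d^2_{1,-2}: single k=0 term ⇒ -0.110227;  D = -0.067181+0.087389i
d^2_{2,-2}: single k=0 term ⇒ +0.993878;  D = +0.871440-0.477898i
Y_2^{m'}(θ=1.8558,φ=5.6421) and Σ D·Y over m':
  (-0.0000-0.0000i)·(+0.1013+0.3410i)  (+0.0001+0.0003i)·(-0.1671-0.1247i)  (+0.0018-0.0073i)·(-0.2406+0.0000i)  (-0.0672+0.0874i)·(+0.1671-0.1247i)  (+0.8714-0.4779i)·(+0.1013-0.3410i)
Y_2^-2(R⁻¹ n̂) = -0.075462-0.320914i

Re=-0.0755 Im=-0.3209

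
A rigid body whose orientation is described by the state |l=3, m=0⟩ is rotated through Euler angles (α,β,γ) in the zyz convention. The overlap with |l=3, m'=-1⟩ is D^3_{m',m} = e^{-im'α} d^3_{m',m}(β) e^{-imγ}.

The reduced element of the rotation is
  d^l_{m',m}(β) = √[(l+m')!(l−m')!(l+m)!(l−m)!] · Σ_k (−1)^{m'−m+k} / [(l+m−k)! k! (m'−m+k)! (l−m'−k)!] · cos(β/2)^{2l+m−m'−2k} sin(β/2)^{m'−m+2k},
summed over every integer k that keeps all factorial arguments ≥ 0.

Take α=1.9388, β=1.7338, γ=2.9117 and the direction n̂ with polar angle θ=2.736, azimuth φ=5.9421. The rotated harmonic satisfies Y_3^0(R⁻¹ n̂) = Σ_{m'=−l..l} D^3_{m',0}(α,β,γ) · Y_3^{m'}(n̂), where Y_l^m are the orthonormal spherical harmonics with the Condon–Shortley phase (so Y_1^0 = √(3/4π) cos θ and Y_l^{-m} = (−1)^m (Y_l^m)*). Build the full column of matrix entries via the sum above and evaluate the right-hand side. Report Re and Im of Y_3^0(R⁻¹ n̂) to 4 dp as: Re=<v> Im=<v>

Need the full column D^3_{m',0} for m'=−3..3 at α=1.9388, β=1.7338, γ=2.9117.
cos(β/2)=0.647193, sin(β/2)=0.762326
d^3_{-3,0}: single k=3 term ⇒ +0.537080;  D = +0.479623-0.241696i
d^3_{-2,0}: k∈[2..3] ⇒ +0.558441 -0.774804 = -0.216363;  D = +0.160358+0.145252i
d^3_{-1,0}: k∈[1..3] ⇒ +0.299847 -1.248061 +0.577203 = -0.371010;  D = +0.133472-0.346170i
d^3_{0,0}: k∈[0..3] ⇒ +0.073486 -0.917612 +1.273132 -0.196266 = +0.232740;  D = +0.232740+0.000000i
d^3_{1,0}: k∈[0..2] ⇒ -0.299847 +1.248061 -0.577203 = +0.371010;  D = -0.133472-0.346170i
d^3_{2,0}: k∈[0..1] ⇒ +0.558441 -0.774804 = -0.216363;  D = +0.160358-0.145252i
d^3_{3,0}: single k=0 term ⇒ -0.537080;  D = -0.479623-0.241696i
Y_3^{m'}(θ=2.736,φ=5.9421) and Σ D·Y over m':
  (+0.4796-0.2417i)·(+0.0133+0.0219i)  (+0.1604+0.1453i)·(-0.1135-0.0922i)  (+0.1335-0.3462i)·(+0.3871+0.1374i)  (+0.2327+0.0000i)·(-0.4189+0.0000i)  (-0.1335-0.3462i)·(-0.3871+0.1374i)  (+0.1604-0.1453i)·(-0.1135+0.0922i)  (-0.4796-0.2417i)·(-0.0133+0.0219i)
Y_3^0(R⁻¹ n̂) = +0.114750-0.000000i

Re=0.1148 Im=0.0000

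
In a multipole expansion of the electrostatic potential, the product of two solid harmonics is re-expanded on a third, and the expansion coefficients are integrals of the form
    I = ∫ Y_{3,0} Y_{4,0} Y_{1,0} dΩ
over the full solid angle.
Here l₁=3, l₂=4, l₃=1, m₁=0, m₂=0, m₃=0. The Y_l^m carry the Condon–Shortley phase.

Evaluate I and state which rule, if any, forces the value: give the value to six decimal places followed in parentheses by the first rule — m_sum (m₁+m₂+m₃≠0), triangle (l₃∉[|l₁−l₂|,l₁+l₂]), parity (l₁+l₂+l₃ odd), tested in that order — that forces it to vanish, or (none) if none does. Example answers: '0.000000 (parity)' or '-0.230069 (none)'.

0.246233 (none)

Checks pass: Σm=0; 8 even; l₃=1∈[1,7].
(2·3+1)(2·4+1)(2·1+1) = 189
Δ: 6! 0! 2! / 9! → 1/252
sum: t=3:−1/36 = -1/36
3j²(3 4 1; 0 0 0) = Δ·Π!·Σ² = 4/63  (sign +1)
(m-triple is (0,0,0) — same symbol as above.)
combine: 4πI² = 189·4/63·4/63 = 16/21
take √, sign +1: I = 0.24623252
No selection rule forces the value: the integral is nonzero (none).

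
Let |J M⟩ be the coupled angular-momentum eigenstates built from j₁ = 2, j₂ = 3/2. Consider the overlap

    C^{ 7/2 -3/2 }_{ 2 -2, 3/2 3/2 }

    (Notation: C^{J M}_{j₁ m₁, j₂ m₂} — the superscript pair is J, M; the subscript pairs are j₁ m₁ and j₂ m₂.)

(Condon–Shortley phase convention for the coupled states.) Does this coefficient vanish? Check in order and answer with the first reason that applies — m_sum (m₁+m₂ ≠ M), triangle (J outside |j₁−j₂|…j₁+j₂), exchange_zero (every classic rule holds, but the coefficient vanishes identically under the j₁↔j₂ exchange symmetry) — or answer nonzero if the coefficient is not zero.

m_sum

m-sum: m₁+m₂ = -2+3/2 = -1/2, M = -3/2  ✗ ⇒ coefficient is 0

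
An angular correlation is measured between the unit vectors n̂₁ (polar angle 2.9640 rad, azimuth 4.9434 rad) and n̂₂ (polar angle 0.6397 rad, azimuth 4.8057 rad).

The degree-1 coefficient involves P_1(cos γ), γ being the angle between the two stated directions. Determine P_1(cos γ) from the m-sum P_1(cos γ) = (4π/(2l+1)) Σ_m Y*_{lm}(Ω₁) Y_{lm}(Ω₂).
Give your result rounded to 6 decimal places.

Term-by-term m-sum for l=1 (normalisation 4π/3 = 4.188790):
  m=-1: (0.013975, -0.059414) × (0.019217, 0.205347) = (0.012469, 0.001728)  (running Σ = (0.012469, 0.001728))
  m=0: (-0.480918, -0.000000) × (0.391994, 0.000000) = (-0.188517, -0.000000)  (running Σ = (-0.176048, 0.001728))
  m=1: (-0.013975, -0.059414) × (-0.019217, 0.205347) = (0.012469, -0.001728)  (running Σ = (-0.163579, 0.000000))
Total Σ_m = (-0.163579, 0.000000). Multiply by 4.188790: (-0.685196, 0.000000). P_1(cos γ) = -0.685196

-0.685196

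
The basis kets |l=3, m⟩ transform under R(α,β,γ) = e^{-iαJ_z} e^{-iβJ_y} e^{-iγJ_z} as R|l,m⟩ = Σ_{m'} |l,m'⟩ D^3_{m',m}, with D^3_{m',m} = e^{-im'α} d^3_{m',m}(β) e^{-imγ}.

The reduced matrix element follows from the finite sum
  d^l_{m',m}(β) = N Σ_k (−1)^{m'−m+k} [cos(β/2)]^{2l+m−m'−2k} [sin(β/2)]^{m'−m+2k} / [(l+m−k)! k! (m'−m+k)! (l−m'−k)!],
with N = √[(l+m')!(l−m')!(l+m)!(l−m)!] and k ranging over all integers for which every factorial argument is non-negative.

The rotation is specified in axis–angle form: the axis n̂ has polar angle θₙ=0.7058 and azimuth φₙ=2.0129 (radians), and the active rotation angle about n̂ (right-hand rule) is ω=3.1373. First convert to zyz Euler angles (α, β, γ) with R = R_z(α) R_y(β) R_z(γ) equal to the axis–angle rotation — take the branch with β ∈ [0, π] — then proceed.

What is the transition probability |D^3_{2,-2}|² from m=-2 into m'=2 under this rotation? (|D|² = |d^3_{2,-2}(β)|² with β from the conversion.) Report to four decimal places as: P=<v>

Axis–angle → zyz. n̂ = (sinθₙcosφₙ, sinθₙsinφₙ, cosθₙ) = (-0.277517, +0.586278, +0.761093), ω = 3.1373.
R = I cosω + sinω [n̂]ₓ + (1−cosω) n̂n̂ᵀ gives
  R = [-0.845961, -0.328669, -0.419913; -0.322135, -0.312550, +0.893612; -0.424947, +0.891229, +0.158529]
β = atan2(√(R₁₃²+R₂₃²), R₃₃) = 1.411596; α = atan2(R₂₃, R₁₃) mod 2π = 2.010080; γ = atan2(R₃₂, −R₃₁) mod 2π = 1.125873
First d^3_{2,-2}(β=1.4116), then the phase factors e^{-i(2)α} and e^{-i(-2)γ}:
With c≡cos(β/2)=0.761094 and s≡sin(β/2)=0.648641, N=[120·1·1·120]^{1/2}=120.000000
k∈{0,1} keeps every argument non-negative
  k=0: (−1)^4·120.0000/(24)·0.7611^2·0.6486^4 = +0.512703
  k=1: (−1)^5·120.0000/(120)·0.7611^0·0.6486^6 = -0.074478
d^3_{2,-2}(1.4116) = +0.512703 -0.074478 = +0.438225
|D^3_{2,-2}|² = |d^3_{2,-2}(β)|² = (+0.438225)² = 0.192041 (the z-rotation phases have unit modulus)

P=0.1920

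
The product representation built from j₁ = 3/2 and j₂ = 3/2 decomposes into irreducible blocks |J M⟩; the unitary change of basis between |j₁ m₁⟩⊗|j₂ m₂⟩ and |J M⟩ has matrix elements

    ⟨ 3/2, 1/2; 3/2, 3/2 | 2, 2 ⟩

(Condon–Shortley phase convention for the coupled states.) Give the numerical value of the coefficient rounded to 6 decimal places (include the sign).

−√(1/2) ≈ -0.707107

√[5·1!2!2!/6! · 2!1!3!0!4!0!] = √(8)
  +(−1)^1/∏(1,0,0,2,2,0)! = -1/4  (running -1/4)
⟨..|..⟩ = √(8)·(-1/4) = -0.707107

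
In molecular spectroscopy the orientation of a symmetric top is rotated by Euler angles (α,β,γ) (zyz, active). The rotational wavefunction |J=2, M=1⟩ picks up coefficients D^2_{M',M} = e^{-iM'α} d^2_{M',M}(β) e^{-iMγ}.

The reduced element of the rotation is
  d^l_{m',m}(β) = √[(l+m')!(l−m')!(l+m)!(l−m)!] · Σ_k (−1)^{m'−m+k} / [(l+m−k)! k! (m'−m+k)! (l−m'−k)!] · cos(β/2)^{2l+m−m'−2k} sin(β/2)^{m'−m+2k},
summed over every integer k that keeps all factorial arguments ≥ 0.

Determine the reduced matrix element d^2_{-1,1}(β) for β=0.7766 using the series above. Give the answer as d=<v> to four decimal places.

d=0.3479

d^2_{-1,1}(β=0.7766) via the finite sum:
With c≡cos(β/2)=0.925554 and s≡sin(β/2)=0.378616, N=[1·6·6·1]^{1/2}=6.000000
k: max(0,(1)−(-1))=2 … min(2+(1),2−(-1))=3
  k=2: (−1)^0·6.0000/(2)·0.9256^2·0.3786^2 = +0.368402
  k=3: (−1)^1·6.0000/(6)·0.9256^0·0.3786^4 = -0.020549
d^2_{-1,1}(0.7766) = +0.368402 -0.020549 = +0.347853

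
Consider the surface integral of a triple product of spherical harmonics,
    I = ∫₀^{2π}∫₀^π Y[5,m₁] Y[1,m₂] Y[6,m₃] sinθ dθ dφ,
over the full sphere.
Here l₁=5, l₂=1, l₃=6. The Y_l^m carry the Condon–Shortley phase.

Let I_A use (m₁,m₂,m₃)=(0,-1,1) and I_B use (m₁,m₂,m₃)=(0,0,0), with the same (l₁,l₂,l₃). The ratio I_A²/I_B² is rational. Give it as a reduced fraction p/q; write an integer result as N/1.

l's match ⇒ only the (l;m) 3-j factors differ between A and B.
A: triangle coeff Δ(5,1,6) = 1/858; Σ_t [0,0]: t=0:+1/28800 = 1/28800; (3j)²=7/286 [(5 1 6; 0 -1 1)], sign=-1
B: triangle coeff Δ(5,1,6) = 1/858; Σ_t [0,0]: t=0:+1/14400 = 1/14400; (3j)²=6/143 [(5 1 6; 0 0 0)], sign=+1
I_A²/I_B² = (7/286)/(6/143) = 7/12

7/12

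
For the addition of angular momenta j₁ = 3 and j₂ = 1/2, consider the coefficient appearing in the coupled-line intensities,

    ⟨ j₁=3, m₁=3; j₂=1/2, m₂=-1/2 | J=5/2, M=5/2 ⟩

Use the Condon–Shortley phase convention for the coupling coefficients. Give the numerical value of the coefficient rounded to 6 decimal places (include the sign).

+√(6/7) = +0.925820

triangle: 1!*5!*0!/7! = 120/5040
(j±m)!: 6!*0!*0!*1!*5!*0! = 86400
prefactor² = (2J+1)*Δ*N² = 86400/7
  k=0: +1/(0!*1!*0!*0!*5!*0!) = 1/120
Σ = 1/120  ⇒  CG² = 86400/7*(1/120)² = 6/7
CG = +√(6/7) = +0.925820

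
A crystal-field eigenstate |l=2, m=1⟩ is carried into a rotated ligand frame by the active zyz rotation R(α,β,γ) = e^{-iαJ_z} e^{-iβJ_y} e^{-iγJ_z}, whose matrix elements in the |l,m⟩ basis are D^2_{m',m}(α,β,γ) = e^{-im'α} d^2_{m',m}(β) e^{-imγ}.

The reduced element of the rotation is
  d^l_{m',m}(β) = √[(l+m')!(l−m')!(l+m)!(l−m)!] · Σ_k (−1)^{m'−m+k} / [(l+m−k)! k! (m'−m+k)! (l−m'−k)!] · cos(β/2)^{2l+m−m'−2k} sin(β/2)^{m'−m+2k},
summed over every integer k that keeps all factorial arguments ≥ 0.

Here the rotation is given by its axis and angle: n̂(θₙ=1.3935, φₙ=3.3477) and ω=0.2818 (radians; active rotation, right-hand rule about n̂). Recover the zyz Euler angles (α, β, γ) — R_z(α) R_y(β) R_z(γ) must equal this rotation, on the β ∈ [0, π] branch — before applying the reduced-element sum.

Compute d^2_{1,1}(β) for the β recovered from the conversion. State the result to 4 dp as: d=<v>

Axis–angle → zyz. n̂ = (sinθₙcosφₙ, sinθₙsinφₙ, cosθₙ) = (-0.963491, -0.201443, +0.176369), ω = 0.2818.
R = I cosω + sinω [n̂]ₓ + (1−cosω) n̂n̂ᵀ gives
  R = [+0.997172, -0.041390, -0.062721; +0.056701, +0.962157, +0.266531; +0.049316, -0.269334, +0.961783]
β = atan2(√(R₁₃²+R₂₃²), R₃₃) = 0.277354; α = atan2(R₂₃, R₁₃) mod 2π = 1.801915; γ = atan2(R₃₂, −R₃₁) mod 2π = 4.531293
d^2_{1,1}(β=0.2774) via the finite sum:
Half-angle: c=0.990400, s=0.138233. N=√(6·1·6·1)=6.000000
The bounds max(0,m−m')=0 and min(l+m,l−m')=1 give 2 terms
  k=0: (−1)^0·6.0000/(6)·0.9904^4·0.1382^0 = +0.962149
  k=1: (−1)^1·6.0000/(2)·0.9904^2·0.1382^2 = -0.056230
d^2_{1,1}(0.2774) = +0.962149 -0.056230 = +0.905919

d=0.9059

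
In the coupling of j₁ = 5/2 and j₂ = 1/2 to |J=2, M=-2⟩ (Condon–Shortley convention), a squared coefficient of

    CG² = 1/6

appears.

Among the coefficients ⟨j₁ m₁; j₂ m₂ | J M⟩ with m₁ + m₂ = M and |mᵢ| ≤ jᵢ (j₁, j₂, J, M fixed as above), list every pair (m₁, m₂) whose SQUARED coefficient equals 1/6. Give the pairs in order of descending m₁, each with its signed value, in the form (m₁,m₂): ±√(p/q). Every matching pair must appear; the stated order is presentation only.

(-3/2,-1/2): +√(1/6)

Admissible pairs with m₁+m₂ = M = -2: (-5/2,1/2), (-3/2,-1/2)
  (m₁,m₂)=(-3/2,-1/2): CG² = 1/6, CG = +√(1/6)   ← matches the target
  (m₁,m₂)=(-5/2,1/2): CG² = 5/6, CG = −√(5/6)
Pairs with CG² = 1/6: (-3/2,-1/2): +√(1/6)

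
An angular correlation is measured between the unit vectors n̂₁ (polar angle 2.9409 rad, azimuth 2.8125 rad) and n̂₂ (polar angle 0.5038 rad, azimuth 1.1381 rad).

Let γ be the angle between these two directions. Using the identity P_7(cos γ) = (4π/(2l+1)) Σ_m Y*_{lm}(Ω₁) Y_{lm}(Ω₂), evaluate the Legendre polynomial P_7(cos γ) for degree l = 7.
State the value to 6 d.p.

0.411088

Expand P_7 via completeness: Σ_{m} conj(Y_{7,m}) at Ω₁ times Y_{7,m} at Ω₂ —
  term(m=-7) = +0.000000-0.000000i   from Y*(Ω₁)=+0.000004+0.000005i, Y(Ω₂)=-0.000344-0.003036i
  term(m=-6) = +0.000002+0.000001i   from Y*(Ω₁)=+0.000045+0.000106i, Y(Ω₂)=+0.017731-0.010760i
  term(m=-5) = -0.000057+0.000099i   from Y*(Ω₁)=+0.000099+0.001323i, Y(Ω₂)=+0.071584+0.048209i
  term(m=-4) = -0.002399-0.001055i   from Y*(Ω₁)=-0.002711+0.010423i, Y(Ω₂)=-0.038761+0.240202i
  term(m=-3) = +0.008704-0.027096i   from Y*(Ω₁)=-0.034518+0.052284i, Y(Ω₂)=-0.437473+0.122350i
  term(m=-2) = +0.115791+0.024342i   from Y*(Ω₁)=-0.198739+0.153665i, Y(Ω₂)=-0.305364-0.358590i
  term(m=-1) = -0.001770+0.017024i   from Y*(Ω₁)=-0.579072+0.197760i, Y(Ω₂)=+0.011729-0.025394i
  term(m=+0) = +0.250159+0.000000i   from Y*(Ω₁)=-0.557216-0.000000i, Y(Ω₂)=-0.448944+0.000000i
  term(m=+1) = -0.001770-0.017024i   from Y*(Ω₁)=+0.579072+0.197760i, Y(Ω₂)=-0.011729-0.025394i
  term(m=+2) = +0.115791-0.024342i   from Y*(Ω₁)=-0.198739-0.153665i, Y(Ω₂)=-0.305364+0.358590i
  term(m=+3) = +0.008704+0.027096i   from Y*(Ω₁)=+0.034518+0.052284i, Y(Ω₂)=+0.437473+0.122350i
  term(m=+4) = -0.002399+0.001055i   from Y*(Ω₁)=-0.002711-0.010423i, Y(Ω₂)=-0.038761-0.240202i
  term(m=+5) = -0.000057-0.000099i   from Y*(Ω₁)=-0.000099+0.001323i, Y(Ω₂)=-0.071584+0.048209i
  term(m=+6) = +0.000002-0.000001i   from Y*(Ω₁)=+0.000045-0.000106i, Y(Ω₂)=+0.017731+0.010760i
  term(m=+7) = +0.000000+0.000000i   from Y*(Ω₁)=-0.000004+0.000005i, Y(Ω₂)=+0.000344-0.003036i
Total Σ_m = +0.490700+0.000000i. Multiply by 0.837758: +0.411088+0.000000i. P_7(cos γ) = 0.411088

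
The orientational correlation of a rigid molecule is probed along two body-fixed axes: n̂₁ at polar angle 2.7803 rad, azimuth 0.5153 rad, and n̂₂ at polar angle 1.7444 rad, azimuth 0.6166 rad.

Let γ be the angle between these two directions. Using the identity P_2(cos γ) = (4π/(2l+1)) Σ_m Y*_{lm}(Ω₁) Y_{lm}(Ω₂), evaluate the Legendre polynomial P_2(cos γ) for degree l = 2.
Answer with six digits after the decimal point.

-0.112954

Summing Y*_{l m}(θ₁,φ₁)·Y_{l m}(θ₂,φ₂) over m ∈ [−2, 2]; prefactor 4π/(2·2+1) = 2.513274:
  m=-2: (+0.024823+0.041393i) × (+0.124124-0.353596i) = +0.017717-0.003639i  (running Σ = +0.017717-0.003639i)
  m=-1: (-0.222281-0.125886i) × (-0.107234+0.076006i) = +0.033404-0.003395i  (running Σ = +0.051122-0.007035i)
  m=0: (+0.512558-0.000000i) × (-0.287161+0.000000i) = -0.147187+0.000000i  (running Σ = -0.096065-0.007035i)
  m=1: (+0.222281-0.125886i) × (+0.107234+0.076006i) = +0.033404+0.003395i  (running Σ = -0.062661-0.003639i)
  m=2: (+0.024823-0.041393i) × (+0.124124+0.353596i) = +0.017717+0.003639i  (running Σ = -0.044943+0.000000i)
Accumulated sum -0.044943+0.000000i; after 4π/(2l+1) scaling, -0.112954+0.000000i ⇒ P_2 = -0.112954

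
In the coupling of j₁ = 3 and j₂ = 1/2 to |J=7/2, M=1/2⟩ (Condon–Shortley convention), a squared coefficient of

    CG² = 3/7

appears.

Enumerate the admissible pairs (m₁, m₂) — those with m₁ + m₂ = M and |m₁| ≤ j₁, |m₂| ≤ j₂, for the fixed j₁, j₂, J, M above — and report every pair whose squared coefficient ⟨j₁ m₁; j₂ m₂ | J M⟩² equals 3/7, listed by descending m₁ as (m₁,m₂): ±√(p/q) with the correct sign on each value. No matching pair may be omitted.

Admissible pairs with m₁+m₂ = M = 1/2: (0,1/2), (1,-1/2)
  (m₁,m₂)=(1,-1/2): CG² = 3/7, CG = +√(3/7)   ← matches the target
  (m₁,m₂)=(0,1/2): CG² = 4/7, CG = +√(4/7)
Pairs with CG² = 3/7: (1,-1/2): +√(3/7)

(1,-1/2): +√(3/7)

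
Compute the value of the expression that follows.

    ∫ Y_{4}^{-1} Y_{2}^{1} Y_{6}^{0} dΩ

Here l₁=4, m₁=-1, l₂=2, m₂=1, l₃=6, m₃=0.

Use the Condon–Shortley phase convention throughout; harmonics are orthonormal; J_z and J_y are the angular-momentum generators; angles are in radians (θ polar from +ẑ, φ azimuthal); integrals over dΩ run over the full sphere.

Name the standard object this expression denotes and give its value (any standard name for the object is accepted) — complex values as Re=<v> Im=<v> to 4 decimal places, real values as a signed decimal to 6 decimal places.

Gaunt coefficient, +0.174223

This is a Gaunt coefficient — the integral of a triple product of spherical harmonics over the sphere.
m-sum 0 ✓  L=12 even ✓  2≤6≤6 ✓
Π(2lᵢ+1) = 9×5×13 = 585
triangle coeff Δ(4,2,6) = 1/6435
Σ_t [0,0]: t=0:+1/2304 = 1/2304
(3j)²=5/143 [(4 2 6; 0 0 0)], sign=+1
Σ_t [0,0]: t=0:+1/4320 = 1/4320
(3j)²=8/429 [(4 2 6; -1 1 0)], sign=+1
⇒ 4πI² = 600/1573
I = (+1)√(600/1573/(4π)) = 0.17422334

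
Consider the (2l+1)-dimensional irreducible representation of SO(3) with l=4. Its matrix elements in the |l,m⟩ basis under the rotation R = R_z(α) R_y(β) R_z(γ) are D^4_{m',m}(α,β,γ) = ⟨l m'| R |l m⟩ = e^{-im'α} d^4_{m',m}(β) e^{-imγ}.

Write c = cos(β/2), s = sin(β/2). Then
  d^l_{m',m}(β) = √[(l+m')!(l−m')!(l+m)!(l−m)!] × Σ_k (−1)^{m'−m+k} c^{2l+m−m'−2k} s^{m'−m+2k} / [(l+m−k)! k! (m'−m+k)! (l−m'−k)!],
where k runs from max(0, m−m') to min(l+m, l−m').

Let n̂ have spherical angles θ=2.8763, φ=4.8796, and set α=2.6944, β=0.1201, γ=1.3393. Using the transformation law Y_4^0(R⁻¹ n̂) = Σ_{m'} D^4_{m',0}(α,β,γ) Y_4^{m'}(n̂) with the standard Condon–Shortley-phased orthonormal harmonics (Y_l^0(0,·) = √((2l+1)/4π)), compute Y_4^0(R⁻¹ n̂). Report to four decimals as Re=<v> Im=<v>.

Need the full column D^4_{m',0} for m'=−4..4 at α=2.6944, β=0.1201, γ=1.3393.
cos(β/2)=0.998198, sin(β/2)=0.060014
d^4_{-4,0}: single k=4 term ⇒ +0.000108;  D = -0.000023-0.000105i
d^4_{-3,0}: k∈[3..4] ⇒ +0.002535 -0.000009 = +0.002525;  D = -0.000574+0.002459i
d^4_{-2,0}: k∈[2..4] ⇒ +0.033801 -0.000326 +0.000000 = +0.033475;  D = +0.020955-0.026105i
d^4_{-1,0}: k∈[1..4] ⇒ +0.265022 -0.005748 +0.000021 -0.000000 = +0.259295;  D = -0.233797+0.112129i
d^4_{0,0}: k∈[0..4] ⇒ +0.985671 -0.057006 +0.000464 -0.000001 +0.000000 = +0.929128;  D = +0.929128+0.000000i
d^4_{1,0}: k∈[0..3] ⇒ -0.265022 +0.005748 -0.000021 +0.000000 = -0.259295;  D = +0.233797+0.112129i
d^4_{2,0}: k∈[0..2] ⇒ +0.033801 -0.000326 +0.000000 = +0.033475;  D = +0.020955+0.026105i
d^4_{3,0}: k∈[0..1] ⇒ -0.002535 +0.000009 = -0.002525;  D = +0.000574+0.002459i
d^4_{4,0}: single k=0 term ⇒ +0.000108;  D = -0.000023+0.000105i
Y_4^{m'}(θ=2.8763,φ=4.8796) and Σ D·Y over m':
  (-0.0000-0.0001i)·(+0.0016-0.0013i)  (-0.0006+0.0025i)·(+0.0105+0.0191i)  (+0.0210-0.0261i)·(-0.1199+0.0417i)  (-0.2338+0.1121i)·(-0.0701-0.4153i)  (+0.9291+0.0000i)·(+0.5729+0.0000i)  (+0.2338+0.1121i)·(+0.0701-0.4153i)  (+0.0210+0.0261i)·(-0.1199-0.0417i)  (+0.0006+0.0025i)·(-0.0105+0.0191i)  (-0.0000+0.0001i)·(+0.0016+0.0013i)
Y_4^0(R⁻¹ n̂) = +0.655255-0.000000i

Re=0.6553 Im=0.0000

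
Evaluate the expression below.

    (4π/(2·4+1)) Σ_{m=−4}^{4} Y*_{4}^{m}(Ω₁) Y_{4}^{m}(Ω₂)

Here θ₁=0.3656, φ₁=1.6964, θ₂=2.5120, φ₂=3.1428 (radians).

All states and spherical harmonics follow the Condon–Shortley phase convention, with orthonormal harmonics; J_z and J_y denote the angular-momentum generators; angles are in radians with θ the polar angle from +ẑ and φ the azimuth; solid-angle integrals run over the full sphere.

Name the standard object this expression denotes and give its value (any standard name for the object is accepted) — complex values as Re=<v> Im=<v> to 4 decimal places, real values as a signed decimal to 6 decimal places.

This sum is the spherical-harmonic addition theorem: it equals the Legendre polynomial P_l(cos γ) of the angle γ between the two directions.
Term-by-term m-sum for l=4 (normalisation 4π/9 = 1.396263):
  [-4]  conj(Y_{4,-4})(Ω₁) = (0.006336, 0.003481) ; Y_{4,-4}(Ω₂) = (0.053193, -0.000257) ; Δ = (0.000338, 0.000184)
  [-3]  conj(Y_{4,-3})(Ω₁) = (0.019654, -0.049667) ; Y_{4,-3}(Ω₂) = (0.206529, -0.000748) ; Δ = (0.004022, -0.010272)
  [-2]  conj(Y_{4,-2})(Ω₁) = (-0.211434, -0.054260) ; Y_{4,-2}(Ω₂) = (0.414406, -0.001001) ; Δ = (-0.087674, -0.022274)
  [-1]  conj(Y_{4,-1})(Ω₁) = (-0.061447, 0.486635) ; Y_{4,-1}(Ω₂) = (0.354180, -0.000428) ; Δ = (-0.021555, 0.172383)
  [+0]  conj(Y_{4,0})(Ω₁) = (0.365938, -0.000000) ; Y_{4,0}(Ω₂) = (-0.175713, 0.000000) ; Δ = (-0.064300, 0.000000)
  [+1]  conj(Y_{4,1})(Ω₁) = (0.061447, 0.486635) ; Y_{4,1}(Ω₂) = (-0.354180, -0.000428) ; Δ = (-0.021555, -0.172383)
  [+2]  conj(Y_{4,2})(Ω₁) = (-0.211434, 0.054260) ; Y_{4,2}(Ω₂) = (0.414406, 0.001001) ; Δ = (-0.087674, 0.022274)
  [+3]  conj(Y_{4,3})(Ω₁) = (-0.019654, -0.049667) ; Y_{4,3}(Ω₂) = (-0.206529, -0.000748) ; Δ = (0.004022, 0.010272)
  [+4]  conj(Y_{4,4})(Ω₁) = (0.006336, -0.003481) ; Y_{4,4}(Ω₂) = (0.053193, 0.000257) ; Δ = (0.000338, -0.000184)
Σ over m = (-0.274037, 0.000000); ×(4π/9) → (-0.382628, 0.000000). Real part: -0.382628

Legendre polynomial (addition theorem), -0.382628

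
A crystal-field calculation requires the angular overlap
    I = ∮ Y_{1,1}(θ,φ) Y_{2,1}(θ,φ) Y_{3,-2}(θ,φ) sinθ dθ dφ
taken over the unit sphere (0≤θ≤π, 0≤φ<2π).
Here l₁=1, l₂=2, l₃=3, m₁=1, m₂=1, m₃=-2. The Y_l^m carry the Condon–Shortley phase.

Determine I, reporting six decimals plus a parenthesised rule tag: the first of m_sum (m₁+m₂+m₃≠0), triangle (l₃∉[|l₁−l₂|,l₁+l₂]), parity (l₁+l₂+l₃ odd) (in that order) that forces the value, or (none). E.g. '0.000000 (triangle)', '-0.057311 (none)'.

0.261169 (none)

m-sum 0 ✓  L=6 even ✓  1≤3≤3 ✓
Π(2lᵢ+1) = 3×5×7 = 105
triangle coeff Δ(1,2,3) = 1/105
Σ_t [0,0]: t=0:+1/4 = 1/4
(3j)²=3/35 [(1 2 3; 0 0 0)], sign=-1
Σ_t [0,0]: t=0:+1/12 = 1/12
(3j)²=2/21 [(1 2 3; 1 1 -2)], sign=-1
⇒ 4πI² = 6/7
I = (+1)√(6/7/(4π)) = 0.26116903
No selection rule forces the value: the integral is nonzero (none).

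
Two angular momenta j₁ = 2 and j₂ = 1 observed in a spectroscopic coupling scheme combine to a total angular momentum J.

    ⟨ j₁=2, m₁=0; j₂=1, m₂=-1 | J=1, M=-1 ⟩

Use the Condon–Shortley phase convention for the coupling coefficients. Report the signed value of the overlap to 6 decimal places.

j₁+j₂−J=2  J+j₁−j₂=2  J−j₁+j₂=0  j₁+j₂+J+1=5
(j₁±m₁, j₂±m₂, J±M) = (2,2,0,2,0,2)
P² = 8/5
sum k=0..0:
  [0] +1/4 = 1/4
S = 1/4
C² = P²·S² = 1/10 ; C = +0.316228

+√(1/10) = +0.316228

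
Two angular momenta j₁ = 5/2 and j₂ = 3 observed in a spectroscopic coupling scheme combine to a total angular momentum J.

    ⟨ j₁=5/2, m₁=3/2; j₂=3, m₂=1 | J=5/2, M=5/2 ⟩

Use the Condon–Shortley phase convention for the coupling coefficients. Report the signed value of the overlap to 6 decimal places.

j₁+j₂−J=3  J+j₁−j₂=2  J−j₁+j₂=3  j₁+j₂+J+1=9
(j₁±m₁, j₂±m₂, J±M) = (4,1,4,2,5,0)
P² = 1152/7
sum k=1..1:
  [1] −1/24 = -1/24
S = -1/24
C² = P²·S² = 2/7 ; C = -0.534522

-0.534522  (= −√(2/7))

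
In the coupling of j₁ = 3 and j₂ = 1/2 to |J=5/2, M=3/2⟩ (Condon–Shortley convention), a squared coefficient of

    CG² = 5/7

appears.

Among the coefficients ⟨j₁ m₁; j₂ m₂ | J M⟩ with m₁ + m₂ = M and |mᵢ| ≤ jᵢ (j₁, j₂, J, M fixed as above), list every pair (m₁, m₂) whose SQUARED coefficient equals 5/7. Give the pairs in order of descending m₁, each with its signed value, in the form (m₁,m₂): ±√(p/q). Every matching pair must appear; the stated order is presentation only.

(2,-1/2): +√(5/7)

Admissible pairs with m₁+m₂ = M = 3/2: (1,1/2), (2,-1/2)
  (m₁,m₂)=(2,-1/2): CG² = 5/7, CG = +√(5/7)   ← matches the target
  (m₁,m₂)=(1,1/2): CG² = 2/7, CG = −√(2/7)
Pairs with CG² = 5/7: (2,-1/2): +√(5/7)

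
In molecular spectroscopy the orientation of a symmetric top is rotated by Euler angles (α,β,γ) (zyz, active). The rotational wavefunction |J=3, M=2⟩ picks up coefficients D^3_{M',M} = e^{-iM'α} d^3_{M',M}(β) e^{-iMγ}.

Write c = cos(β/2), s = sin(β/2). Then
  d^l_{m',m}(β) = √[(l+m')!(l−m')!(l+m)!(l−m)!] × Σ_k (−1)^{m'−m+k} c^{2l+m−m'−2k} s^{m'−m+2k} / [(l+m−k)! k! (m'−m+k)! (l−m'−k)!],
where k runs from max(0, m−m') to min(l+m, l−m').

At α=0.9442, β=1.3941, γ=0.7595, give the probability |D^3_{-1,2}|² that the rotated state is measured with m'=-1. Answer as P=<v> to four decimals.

P=0.2400

D^3_{-1,2}(0.9442,1.3941,0.7595) = e^{-i·-1·0.9442}·d^3_{-1,2}(1.3941)·e^{-i·2·0.7595}. Compute d first:
With c≡cos(β/2)=0.766739 and s≡sin(β/2)=0.641959, N=[2·24·120·1]^{1/2}=75.894664
The bounds max(0,m−m')=3 and min(l+m,l−m')=4 give 2 terms
  k=3: (−1)^0·75.8947/(12)·0.7667^3·0.6420^3 = +0.754213
  k=4: (−1)^1·75.8947/(24)·0.7667^1·0.6420^5 = -0.264352
d^3_{-1,2}(1.3941) = +0.754213 -0.264352 = +0.489861
|D^3_{-1,2}|² = |d^3_{-1,2}(β)|² = (+0.489861)² = 0.239964 (the z-rotation phases have unit modulus)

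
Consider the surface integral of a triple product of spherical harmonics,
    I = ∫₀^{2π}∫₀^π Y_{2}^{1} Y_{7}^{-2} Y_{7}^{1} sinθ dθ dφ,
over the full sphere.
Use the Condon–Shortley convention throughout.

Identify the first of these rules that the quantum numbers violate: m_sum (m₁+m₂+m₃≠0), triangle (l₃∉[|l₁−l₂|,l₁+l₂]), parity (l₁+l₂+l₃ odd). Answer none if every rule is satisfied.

azimuthal sum: 1 − 2 + 1 = 0  ✓
5 ≤ 7 ≤ 9 (triangle on l)  ✓
L = 2 + 7 + 7 = 16 (even)  ✓

none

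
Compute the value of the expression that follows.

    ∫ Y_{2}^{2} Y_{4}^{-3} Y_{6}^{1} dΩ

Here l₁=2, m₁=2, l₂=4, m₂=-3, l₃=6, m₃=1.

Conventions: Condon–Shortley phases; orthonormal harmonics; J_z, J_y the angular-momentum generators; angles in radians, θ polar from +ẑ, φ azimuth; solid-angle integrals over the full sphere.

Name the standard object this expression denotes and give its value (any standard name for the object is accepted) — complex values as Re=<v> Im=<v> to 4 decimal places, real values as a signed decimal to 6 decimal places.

This is a Gaunt coefficient — the integral of a triple product of spherical harmonics over the sphere.
Rules hold: Σm=0, L=12 even, 2≤6≤6.
N = 5·9·13 = 585
Δ = 0!·4!·8!/13! = 1/6435
Racah Σ t=0..0: t=0:+1/2304 = 1/2304
⇒ 3j(2 4 6; 0 0 0)² = 5/143, sgn +1
Racah Σ t=0..0: t=0:+1/120960 = 1/120960
⇒ 3j(2 4 6; 2 -3 1)² = 1/1287, sgn -1
4πI² = N·(3j₀)²·(3jₘ)² = 25/1573
I = -1·√(0.0158932/4π) = -0.03556319

Gaunt coefficient, -0.035563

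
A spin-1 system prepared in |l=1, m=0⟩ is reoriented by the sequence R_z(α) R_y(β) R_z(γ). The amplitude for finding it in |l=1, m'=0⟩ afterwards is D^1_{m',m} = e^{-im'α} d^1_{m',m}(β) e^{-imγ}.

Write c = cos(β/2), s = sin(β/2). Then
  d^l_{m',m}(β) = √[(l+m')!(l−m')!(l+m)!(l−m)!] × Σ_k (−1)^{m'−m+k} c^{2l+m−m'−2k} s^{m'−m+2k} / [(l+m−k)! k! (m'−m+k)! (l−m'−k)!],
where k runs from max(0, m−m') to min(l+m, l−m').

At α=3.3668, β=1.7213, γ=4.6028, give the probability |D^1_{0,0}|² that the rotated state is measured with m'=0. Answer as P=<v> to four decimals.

D^1_{0,0}(3.3668,1.7213,4.6028) = e^{-i·0·3.3668}·d^1_{0,0}(1.7213)·e^{-i·0·4.6028}. Compute d first:
With c≡cos(β/2)=0.651945 and s≡sin(β/2)=0.758266, N=[1·1·1·1]^{1/2}=1.000000
The bounds max(0,m−m')=0 and min(l+m,l−m')=1 give 2 terms
  k=0: (−1)^0·1.0000/(1)·0.6519^2·0.7583^0 = +0.425032
  k=1: (−1)^1·1.0000/(1)·0.6519^0·0.7583^2 = -0.574968
d^1_{0,0}(1.7213) = +0.425032 -0.574968 = -0.149936
|D^1_{0,0}|² = |d^1_{0,0}(β)|² = (-0.149936)² = 0.022481 (the z-rotation phases have unit modulus)

P=0.0225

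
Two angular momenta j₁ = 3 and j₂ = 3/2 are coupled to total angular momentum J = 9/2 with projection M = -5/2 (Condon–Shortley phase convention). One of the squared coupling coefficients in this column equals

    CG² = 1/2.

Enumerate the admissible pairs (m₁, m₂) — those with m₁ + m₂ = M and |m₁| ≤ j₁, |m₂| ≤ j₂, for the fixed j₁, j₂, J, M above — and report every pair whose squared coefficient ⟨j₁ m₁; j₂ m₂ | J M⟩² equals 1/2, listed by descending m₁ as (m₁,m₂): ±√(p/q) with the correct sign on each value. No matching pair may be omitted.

Admissible pairs with m₁+m₂ = M = -5/2: (-3,1/2), (-2,-1/2), (-1,-3/2)
  (m₁,m₂)=(-1,-3/2): CG² = 5/12, CG = +√(5/12)
  (m₁,m₂)=(-2,-1/2): CG² = 1/2, CG = +√(1/2)   ← matches the target
  (m₁,m₂)=(-3,1/2): CG² = 1/12, CG = +√(1/12)
Pairs with CG² = 1/2: (-2,-1/2): +√(1/2)

(-2,-1/2): +√(1/2)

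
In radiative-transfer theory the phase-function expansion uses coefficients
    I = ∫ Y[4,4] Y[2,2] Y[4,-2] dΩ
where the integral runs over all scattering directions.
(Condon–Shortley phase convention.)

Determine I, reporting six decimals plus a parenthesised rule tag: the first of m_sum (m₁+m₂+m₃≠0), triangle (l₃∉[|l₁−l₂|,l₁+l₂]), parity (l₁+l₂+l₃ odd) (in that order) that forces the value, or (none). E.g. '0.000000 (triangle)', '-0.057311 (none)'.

0.000000 (m_sum)

Σmᵢ = 4 ≠ 0, so the φ-integral vanishes; I = 0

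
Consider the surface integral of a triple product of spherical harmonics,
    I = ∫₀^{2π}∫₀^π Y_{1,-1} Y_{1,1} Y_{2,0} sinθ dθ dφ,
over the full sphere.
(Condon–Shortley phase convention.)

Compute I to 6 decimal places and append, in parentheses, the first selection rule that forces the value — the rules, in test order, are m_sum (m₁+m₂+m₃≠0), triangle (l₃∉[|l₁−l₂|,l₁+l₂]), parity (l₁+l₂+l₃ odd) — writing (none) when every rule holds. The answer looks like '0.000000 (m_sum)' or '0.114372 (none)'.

0.126157 (none)

m-sum 0 ✓  L=4 even ✓  0≤2≤2 ✓
Π(2lᵢ+1) = 3×3×5 = 45
triangle coeff Δ(1,1,2) = 1/30
Σ_t [0,0]: t=0:+1/1 = 1/1
(3j)²=2/15 [(1 1 2; 0 0 0)], sign=+1
Σ_t [0,0]: t=0:+1/4 = 1/4
(3j)²=1/30 [(1 1 2; -1 1 0)], sign=+1
⇒ 4πI² = 1/5
I = (+1)√(1/5/(4π)) = 0.12615663
No selection rule forces the value: the integral is nonzero (none).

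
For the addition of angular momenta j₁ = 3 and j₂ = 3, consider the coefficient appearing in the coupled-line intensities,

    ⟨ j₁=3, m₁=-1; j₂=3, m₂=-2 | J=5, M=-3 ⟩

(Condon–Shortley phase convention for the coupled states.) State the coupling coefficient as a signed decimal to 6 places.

√[11·1!5!5!/12! · 2!4!1!5!2!8!] = √(153600)
  +(−1)^0/∏(0,1,4,1,1,4)! = 1/576  (running 1/576)
  +(−1)^1/∏(1,0,3,0,2,5)! = -1/1440  (running 1/960)
⟨..|..⟩ = √(153600)·(1/960) = +0.408248

+0.408248  (= +√(1/6))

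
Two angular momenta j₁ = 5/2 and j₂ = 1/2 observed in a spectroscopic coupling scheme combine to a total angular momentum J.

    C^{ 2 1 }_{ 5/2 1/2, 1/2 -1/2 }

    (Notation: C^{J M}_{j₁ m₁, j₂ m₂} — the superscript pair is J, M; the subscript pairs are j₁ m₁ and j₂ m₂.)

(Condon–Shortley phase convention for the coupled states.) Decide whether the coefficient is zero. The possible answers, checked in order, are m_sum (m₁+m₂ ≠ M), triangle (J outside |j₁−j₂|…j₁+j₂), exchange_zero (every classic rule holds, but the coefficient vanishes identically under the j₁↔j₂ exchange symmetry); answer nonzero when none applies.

m_sum

m-sum: m₁+m₂ = 1/2+(-1/2) = 0, M = 1  ✗ ⇒ coefficient is 0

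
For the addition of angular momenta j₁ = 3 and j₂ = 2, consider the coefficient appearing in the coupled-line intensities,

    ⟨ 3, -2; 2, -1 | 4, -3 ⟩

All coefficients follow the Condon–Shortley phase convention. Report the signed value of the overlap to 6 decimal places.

−√(1/20) = -0.223607

√[9·1!5!3!/10! · 1!5!1!3!1!7!] = √(6480)
  +(−1)^0/∏(0,1,5,1,0,2)! = 1/240  (running 1/240)
  +(−1)^1/∏(1,0,4,0,1,3)! = -1/144  (running -1/360)
⟨..|..⟩ = √(6480)·(-1/360) = -0.223607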